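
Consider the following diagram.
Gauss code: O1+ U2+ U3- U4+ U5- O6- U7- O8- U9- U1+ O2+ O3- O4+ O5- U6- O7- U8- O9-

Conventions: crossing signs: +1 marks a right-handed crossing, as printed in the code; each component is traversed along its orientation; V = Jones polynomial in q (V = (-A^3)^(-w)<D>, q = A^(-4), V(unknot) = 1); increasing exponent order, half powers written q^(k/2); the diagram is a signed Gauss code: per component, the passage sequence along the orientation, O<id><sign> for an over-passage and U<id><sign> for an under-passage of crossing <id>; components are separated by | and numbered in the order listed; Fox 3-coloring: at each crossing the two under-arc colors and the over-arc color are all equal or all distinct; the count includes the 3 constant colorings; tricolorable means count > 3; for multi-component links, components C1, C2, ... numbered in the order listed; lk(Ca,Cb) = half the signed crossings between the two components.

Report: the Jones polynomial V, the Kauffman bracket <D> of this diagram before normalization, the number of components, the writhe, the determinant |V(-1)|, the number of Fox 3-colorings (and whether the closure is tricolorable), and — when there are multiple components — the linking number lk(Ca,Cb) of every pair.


Jones polynomial: V(q) = -q^-4 + q^-3 + q^-1
<D> = -A^-5 - A^3 + A^7; writhe -3
components 1, writhe -3 (9 crossings)
3-colorings: 9 of 3^9, det 3 — tricolorable
note: w = -3 (over 9 crossings) is diagram-only; (-A^3)^(3) removes it from V


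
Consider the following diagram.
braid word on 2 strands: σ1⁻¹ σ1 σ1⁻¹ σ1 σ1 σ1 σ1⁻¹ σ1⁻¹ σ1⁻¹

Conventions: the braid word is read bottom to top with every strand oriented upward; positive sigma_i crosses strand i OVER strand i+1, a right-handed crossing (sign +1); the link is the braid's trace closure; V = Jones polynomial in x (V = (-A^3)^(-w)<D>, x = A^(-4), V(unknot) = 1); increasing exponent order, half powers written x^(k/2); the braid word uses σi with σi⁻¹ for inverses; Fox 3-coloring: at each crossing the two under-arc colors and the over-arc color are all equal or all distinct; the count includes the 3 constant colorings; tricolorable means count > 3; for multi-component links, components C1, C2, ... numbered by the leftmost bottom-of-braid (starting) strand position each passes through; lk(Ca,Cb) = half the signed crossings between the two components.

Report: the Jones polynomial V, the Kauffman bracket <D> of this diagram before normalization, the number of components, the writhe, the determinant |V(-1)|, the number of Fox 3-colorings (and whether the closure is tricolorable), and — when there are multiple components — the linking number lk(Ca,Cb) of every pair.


V = 1
<D> = -A^-3 (w = -1)
1 component over 9 crossings, w = -1
3 Fox colorings among 3^9, |V(-1)| = 1: not tricolorable
why: free reduction leaves σ1⁻¹ of the original 9 letters


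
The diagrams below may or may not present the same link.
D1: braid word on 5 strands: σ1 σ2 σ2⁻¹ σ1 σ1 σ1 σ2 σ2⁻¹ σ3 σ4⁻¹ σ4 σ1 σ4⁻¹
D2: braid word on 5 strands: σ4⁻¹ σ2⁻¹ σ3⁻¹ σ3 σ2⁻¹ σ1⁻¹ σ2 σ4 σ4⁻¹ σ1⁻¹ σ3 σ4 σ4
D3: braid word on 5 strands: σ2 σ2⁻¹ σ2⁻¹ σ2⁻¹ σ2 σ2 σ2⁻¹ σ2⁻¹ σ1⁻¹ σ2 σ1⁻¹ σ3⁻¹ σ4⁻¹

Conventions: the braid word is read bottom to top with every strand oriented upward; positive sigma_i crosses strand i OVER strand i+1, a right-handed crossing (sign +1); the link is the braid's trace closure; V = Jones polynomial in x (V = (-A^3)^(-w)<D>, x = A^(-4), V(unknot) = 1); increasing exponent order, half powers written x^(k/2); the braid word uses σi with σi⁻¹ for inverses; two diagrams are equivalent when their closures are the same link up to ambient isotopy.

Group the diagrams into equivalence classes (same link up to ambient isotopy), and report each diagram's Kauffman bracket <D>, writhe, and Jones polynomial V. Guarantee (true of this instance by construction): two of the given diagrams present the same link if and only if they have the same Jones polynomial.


classes: {D1} | {D2, D3}
V(D1) = -x^(3/2) - x^(5/2) - x^(7/2) + x^(15/2)  [13 crossings, <D> = -A^-15 + A + A^5 + A^9, w = +5]
V(D2) = -x^(-9/2) - x^(-5/2) + x^(-3/2) - x^(-1/2)  [13 crossings, <D> = A^-1 - A^3 + A^7 + A^15, w = -1]
V(D3) = -x^(-9/2) - x^(-5/2) + x^(-3/2) - x^(-1/2)  (w -5, c 13, <D> = A^-13 - A^-9 + A^-5 + A^3)
insight: 2 classes among 3 diagrams; unequal V(x) rules out equality


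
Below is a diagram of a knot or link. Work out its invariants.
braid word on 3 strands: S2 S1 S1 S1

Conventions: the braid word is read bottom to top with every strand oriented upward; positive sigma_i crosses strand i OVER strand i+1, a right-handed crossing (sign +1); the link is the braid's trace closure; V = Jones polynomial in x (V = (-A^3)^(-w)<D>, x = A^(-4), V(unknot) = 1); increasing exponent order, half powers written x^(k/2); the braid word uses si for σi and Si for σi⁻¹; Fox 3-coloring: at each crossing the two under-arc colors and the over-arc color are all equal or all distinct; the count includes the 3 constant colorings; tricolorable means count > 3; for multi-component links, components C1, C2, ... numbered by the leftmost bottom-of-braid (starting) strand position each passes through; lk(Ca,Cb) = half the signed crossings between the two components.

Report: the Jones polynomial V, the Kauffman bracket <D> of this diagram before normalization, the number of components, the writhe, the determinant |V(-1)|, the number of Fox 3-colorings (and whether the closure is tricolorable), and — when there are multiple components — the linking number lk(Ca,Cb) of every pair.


V = -x^-4 + x^-3 + x^-1
<D> = A^-8 + 1 - A^4 (w = -4)
1 component over 4 crossings, w = -4
9 Fox colorings among 3^4, |V(-1)| = 3: tricolorable
why: V spans 3 powers of x: at least 3 crossings in any diagram


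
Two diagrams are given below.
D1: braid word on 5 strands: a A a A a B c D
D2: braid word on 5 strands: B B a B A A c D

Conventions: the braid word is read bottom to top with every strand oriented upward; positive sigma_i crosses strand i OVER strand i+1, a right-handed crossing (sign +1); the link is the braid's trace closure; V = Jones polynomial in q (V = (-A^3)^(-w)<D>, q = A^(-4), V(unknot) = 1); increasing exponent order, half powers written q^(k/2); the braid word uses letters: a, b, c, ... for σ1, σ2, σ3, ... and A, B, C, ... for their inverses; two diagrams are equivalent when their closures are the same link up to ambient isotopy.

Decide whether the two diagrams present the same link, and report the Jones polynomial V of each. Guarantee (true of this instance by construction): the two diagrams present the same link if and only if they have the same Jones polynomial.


equivalent: no
V(D1) = 1  (w 0, c 8, <D> = 1)
V(D2) = -q^-6 + q^-5 - q^-4 + 2q^-3 - q^-2 + q^-1  (w -4, c 8, <D> = A^-8 - A^-4 + 2 - A^4 + A^8 - A^12)
why: 2 classes among 2 diagrams; unequal V(q) rules out equality


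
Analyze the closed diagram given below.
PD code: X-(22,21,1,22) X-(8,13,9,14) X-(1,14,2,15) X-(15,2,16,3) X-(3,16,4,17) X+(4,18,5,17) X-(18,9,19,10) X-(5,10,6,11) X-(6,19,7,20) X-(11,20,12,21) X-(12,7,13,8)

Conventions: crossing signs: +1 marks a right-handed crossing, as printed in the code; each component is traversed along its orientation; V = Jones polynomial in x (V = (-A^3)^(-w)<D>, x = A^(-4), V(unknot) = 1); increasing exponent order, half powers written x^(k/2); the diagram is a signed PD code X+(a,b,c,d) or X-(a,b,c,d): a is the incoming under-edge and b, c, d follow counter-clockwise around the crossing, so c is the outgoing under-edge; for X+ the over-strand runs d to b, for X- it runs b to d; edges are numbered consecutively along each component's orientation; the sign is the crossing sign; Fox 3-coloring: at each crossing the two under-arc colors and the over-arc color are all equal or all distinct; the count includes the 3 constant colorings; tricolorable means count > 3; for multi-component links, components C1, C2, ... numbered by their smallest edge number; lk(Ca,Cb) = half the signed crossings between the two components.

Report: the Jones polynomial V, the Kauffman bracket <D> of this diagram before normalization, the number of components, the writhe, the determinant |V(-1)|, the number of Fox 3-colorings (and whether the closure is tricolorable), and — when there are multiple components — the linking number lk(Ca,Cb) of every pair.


Jones polynomial: V(x) = -x^-8 + x^-5 + x^-3
<D> = -A^-15 - A^-7 + A^5; writhe -9
components 1, writhe -9 (11 crossings)
3-colorings: 9 of 3^11, det 3 — tricolorable
note: |V(-1)| = 3: so tricolorable, since 3 divides 3


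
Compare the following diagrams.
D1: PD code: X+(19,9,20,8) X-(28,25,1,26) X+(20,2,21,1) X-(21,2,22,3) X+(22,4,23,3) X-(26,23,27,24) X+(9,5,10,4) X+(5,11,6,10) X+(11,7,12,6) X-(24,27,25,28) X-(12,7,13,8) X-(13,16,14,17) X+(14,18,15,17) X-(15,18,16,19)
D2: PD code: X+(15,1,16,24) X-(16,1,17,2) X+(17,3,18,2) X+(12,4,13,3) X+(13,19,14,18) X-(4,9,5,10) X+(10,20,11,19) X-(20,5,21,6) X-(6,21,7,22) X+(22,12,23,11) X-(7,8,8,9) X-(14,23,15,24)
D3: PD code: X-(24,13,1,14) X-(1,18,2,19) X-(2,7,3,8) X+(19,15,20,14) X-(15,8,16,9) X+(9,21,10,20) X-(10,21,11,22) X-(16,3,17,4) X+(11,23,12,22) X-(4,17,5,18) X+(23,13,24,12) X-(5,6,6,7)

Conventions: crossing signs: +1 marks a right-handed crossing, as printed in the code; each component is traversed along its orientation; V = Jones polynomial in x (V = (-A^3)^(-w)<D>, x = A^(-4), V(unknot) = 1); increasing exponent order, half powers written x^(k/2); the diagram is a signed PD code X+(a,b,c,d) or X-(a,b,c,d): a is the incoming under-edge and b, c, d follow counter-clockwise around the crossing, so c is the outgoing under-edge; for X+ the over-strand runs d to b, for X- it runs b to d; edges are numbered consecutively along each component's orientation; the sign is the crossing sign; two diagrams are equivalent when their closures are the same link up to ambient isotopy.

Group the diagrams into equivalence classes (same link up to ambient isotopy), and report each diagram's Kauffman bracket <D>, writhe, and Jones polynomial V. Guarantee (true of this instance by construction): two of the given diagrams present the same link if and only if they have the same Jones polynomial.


classes: {D1} | {D2} | {D3}
V(D1) = -x^-3 + x^-2 - x^-1 + 3 - x + x^2 - x^3  [14 crossings, <D> = -A^-12 + A^-8 - A^-4 + 3 - A^4 + A^8 - A^12, w = 0]
V(D2) = -x^-3 + 2x^-2 - 2x^-1 + 3 - 2x + 2x^2 - x^3  (w 0, c 12, <D> = -A^-12 + 2A^-8 - 2A^-4 + 3 - 2A^4 + 2A^8 - A^12)
V(D3) = x^-5 - 2x^-4 + 2x^-3 - 2x^-2 + 2x^-1 - 1 + x  [12 crossings, <D> = A^-16 - A^-12 + 2A^-8 - 2A^-4 + 2 - 2A^4 + A^8, w = -4]
note: 3 values of V(x) split the 3 diagrams


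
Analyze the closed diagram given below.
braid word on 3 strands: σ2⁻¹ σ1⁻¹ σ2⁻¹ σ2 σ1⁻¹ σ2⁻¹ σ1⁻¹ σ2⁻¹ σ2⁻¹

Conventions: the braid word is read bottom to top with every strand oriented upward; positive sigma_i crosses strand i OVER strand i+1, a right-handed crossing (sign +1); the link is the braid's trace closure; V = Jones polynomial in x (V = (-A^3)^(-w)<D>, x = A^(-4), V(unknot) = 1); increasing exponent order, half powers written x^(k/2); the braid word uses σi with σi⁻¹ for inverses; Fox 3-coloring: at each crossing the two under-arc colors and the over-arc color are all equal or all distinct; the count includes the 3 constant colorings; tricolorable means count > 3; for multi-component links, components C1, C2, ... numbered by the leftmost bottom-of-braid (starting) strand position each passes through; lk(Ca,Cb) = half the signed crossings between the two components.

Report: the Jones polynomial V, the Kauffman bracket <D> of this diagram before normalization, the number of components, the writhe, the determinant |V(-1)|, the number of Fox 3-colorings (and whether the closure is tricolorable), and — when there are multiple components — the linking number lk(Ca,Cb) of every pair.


V = -x^(-17/2) + x^(-15/2) - x^(-13/2) + x^(-11/2) - x^(-9/2) - x^(-5/2)
<D> = A^-11 + A^-3 - A + A^5 - A^9 + A^13 (w = -7)
2 components over 9 crossings, w = -7
lk(C1,C2): -3
9 Fox colorings among 3^9, |V(-1)| = 6: tricolorable
why: w = -7 shifts under R1 moves; the (-A^3)^(7) factor cancels that in V


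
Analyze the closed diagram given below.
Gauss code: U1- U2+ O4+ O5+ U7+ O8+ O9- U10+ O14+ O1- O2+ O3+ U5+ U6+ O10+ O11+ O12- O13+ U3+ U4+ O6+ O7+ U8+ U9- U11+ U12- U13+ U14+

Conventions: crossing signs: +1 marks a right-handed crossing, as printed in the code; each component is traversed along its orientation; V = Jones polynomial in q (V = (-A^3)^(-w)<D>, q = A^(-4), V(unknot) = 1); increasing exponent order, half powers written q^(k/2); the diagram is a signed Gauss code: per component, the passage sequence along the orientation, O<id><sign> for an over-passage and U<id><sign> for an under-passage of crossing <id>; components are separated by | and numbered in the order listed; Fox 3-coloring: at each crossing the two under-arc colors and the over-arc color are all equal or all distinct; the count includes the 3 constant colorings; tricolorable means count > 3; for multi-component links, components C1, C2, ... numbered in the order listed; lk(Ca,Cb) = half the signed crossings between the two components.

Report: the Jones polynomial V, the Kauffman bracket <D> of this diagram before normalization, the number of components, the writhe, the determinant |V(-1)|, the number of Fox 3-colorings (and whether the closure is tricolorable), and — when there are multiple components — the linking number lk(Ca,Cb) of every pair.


Jones polynomial: V(q) = q^3 + q^5 - q^8
<D> = -A^-8 + A^4 + A^12; writhe +8
components 1, writhe +8 (14 crossings)
3-colorings: 9 of 3^14, det 3 — tricolorable
note: det 3 = |V(-1)|; divisible by 3, so tricolorable


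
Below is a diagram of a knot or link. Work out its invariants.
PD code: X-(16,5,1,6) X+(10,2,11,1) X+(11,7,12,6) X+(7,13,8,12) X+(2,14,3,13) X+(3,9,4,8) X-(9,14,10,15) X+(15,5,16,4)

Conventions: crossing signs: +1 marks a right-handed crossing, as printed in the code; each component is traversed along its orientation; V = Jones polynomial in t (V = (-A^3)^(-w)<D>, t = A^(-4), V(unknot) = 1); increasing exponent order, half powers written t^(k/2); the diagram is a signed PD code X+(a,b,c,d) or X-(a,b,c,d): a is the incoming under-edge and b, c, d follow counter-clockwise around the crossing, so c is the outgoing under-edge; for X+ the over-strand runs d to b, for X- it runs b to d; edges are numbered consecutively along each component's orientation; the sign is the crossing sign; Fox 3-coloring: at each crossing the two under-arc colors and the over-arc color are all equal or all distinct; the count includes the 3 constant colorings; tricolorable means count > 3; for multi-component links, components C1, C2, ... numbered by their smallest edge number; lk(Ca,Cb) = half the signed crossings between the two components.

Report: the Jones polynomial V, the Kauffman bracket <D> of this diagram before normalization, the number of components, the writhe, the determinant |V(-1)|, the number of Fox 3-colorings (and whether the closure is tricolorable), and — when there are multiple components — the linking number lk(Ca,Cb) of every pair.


V = t + t^3 - t^4
<D> = -A^-4 + 1 + A^8 (w = +4)
1 component over 8 crossings, w = +4
9 Fox colorings among 3^8, |V(-1)| = 3: tricolorable
why: V spans 3 powers of t: at least 3 crossings in any diagram


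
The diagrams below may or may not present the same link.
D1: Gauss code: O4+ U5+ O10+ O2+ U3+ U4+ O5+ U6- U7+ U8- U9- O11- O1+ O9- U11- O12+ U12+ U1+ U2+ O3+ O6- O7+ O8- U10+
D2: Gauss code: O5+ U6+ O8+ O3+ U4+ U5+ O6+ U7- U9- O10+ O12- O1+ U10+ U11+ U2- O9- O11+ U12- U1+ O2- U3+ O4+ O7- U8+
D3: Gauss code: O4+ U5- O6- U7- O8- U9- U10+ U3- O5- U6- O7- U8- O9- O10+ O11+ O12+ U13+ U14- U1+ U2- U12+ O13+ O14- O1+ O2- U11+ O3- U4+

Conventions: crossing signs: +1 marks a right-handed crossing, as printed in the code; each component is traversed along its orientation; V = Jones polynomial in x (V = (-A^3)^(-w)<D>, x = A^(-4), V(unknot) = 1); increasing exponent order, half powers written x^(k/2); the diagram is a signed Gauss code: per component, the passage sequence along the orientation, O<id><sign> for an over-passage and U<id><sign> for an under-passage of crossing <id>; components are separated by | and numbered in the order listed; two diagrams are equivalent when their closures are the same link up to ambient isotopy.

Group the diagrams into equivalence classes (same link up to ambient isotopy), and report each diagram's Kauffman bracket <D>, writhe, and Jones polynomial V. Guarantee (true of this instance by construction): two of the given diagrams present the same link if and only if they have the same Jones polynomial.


classes: {D1, D2} | {D3}
V(D1) = x - x^2 + 2x^3 - x^4 + x^5 - x^6  [12 crossings, <D> = -A^-12 + A^-8 - A^-4 + 2 - A^4 + A^8, w = +4]
D2 (bracket -A^-12 + A^-8 - A^-4 + 2 - A^4 + A^8; 12 crossings at w = +4): V = x - x^2 + 2x^3 - x^4 + x^5 - x^6
D3 (bracket A^2 + A^10 - A^14 + A^18 - A^22; 14 crossings at w = -2): V = -x^-7 + x^-6 - x^-5 + x^-4 + x^-2
note: 2 classes among 3 diagrams; unequal V(x) rules out equality


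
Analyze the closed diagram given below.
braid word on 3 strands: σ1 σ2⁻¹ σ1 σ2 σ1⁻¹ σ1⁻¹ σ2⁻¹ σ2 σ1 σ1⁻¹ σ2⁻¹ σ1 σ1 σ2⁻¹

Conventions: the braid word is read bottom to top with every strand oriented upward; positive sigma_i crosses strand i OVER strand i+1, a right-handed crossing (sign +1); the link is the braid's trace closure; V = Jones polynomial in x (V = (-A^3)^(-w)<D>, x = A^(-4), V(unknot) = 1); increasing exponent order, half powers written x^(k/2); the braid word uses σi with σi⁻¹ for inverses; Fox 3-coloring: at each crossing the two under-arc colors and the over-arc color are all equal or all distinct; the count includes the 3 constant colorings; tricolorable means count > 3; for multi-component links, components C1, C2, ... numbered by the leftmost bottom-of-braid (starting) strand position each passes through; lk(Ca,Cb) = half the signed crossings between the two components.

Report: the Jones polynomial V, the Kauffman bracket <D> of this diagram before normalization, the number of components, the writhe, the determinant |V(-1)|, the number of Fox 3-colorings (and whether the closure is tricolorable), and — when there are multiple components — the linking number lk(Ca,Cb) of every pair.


V = x^-4 - 2x^-3 + 3x^-2 - 4x^-1 + 5 - 4x + 3x^2 - 2x^3 + x^4
<D> = A^-16 - 2A^-12 + 3A^-8 - 4A^-4 + 5 - 4A^4 + 3A^8 - 2A^12 + A^16 (w = 0)
1 component over 14 crossings, w = 0
3 Fox colorings among 3^14, |V(-1)| = 25: not tricolorable
why: inverse pairs cancel, leaving σ1 σ2⁻¹ σ1 σ2 σ1⁻¹ σ1⁻¹ σ2⁻¹ σ1 σ1 σ2⁻¹


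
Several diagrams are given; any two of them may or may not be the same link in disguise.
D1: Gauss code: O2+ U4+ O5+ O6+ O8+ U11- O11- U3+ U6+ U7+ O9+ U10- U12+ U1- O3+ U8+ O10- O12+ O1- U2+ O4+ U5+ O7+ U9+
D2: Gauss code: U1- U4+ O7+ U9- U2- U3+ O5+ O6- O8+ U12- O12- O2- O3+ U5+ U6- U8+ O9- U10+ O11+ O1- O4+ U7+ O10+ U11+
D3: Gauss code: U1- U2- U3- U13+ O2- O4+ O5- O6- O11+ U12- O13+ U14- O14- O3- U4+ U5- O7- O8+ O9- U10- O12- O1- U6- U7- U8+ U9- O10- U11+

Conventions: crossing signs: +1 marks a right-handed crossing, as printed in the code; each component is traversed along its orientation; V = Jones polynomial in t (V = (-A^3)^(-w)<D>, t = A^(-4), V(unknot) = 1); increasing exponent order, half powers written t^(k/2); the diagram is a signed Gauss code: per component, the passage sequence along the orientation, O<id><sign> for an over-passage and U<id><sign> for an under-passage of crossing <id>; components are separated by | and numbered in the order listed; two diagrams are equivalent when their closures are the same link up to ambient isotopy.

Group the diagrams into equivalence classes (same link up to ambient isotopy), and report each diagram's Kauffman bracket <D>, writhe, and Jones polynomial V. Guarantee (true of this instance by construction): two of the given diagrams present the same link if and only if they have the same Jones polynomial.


equivalence classes: {D1} | {D2} | {D3}
D1 (bracket -A^-18 + 2A^-14 - 3A^-10 + 3A^-6 - 3A^-2 + 3A^2 - A^6 + A^10; 12 crossings at w = +6): V = t^2 - t^3 + 3t^4 - 3t^5 + 3t^6 - 3t^7 + 2t^8 - t^9
D2 (bracket -A^-10 + A^-6 + A^2; 12 crossings at w = +2): V = t + t^3 - t^4
V(D3) = -t^-6 + t^-5 - t^-4 + 2t^-3 - t^-2 + t^-1  (w -6, c 14, <D> = A^-14 - A^-10 + 2A^-6 - A^-2 + A^2 - A^6)
observation: 3 values of V(t) split the 3 diagrams


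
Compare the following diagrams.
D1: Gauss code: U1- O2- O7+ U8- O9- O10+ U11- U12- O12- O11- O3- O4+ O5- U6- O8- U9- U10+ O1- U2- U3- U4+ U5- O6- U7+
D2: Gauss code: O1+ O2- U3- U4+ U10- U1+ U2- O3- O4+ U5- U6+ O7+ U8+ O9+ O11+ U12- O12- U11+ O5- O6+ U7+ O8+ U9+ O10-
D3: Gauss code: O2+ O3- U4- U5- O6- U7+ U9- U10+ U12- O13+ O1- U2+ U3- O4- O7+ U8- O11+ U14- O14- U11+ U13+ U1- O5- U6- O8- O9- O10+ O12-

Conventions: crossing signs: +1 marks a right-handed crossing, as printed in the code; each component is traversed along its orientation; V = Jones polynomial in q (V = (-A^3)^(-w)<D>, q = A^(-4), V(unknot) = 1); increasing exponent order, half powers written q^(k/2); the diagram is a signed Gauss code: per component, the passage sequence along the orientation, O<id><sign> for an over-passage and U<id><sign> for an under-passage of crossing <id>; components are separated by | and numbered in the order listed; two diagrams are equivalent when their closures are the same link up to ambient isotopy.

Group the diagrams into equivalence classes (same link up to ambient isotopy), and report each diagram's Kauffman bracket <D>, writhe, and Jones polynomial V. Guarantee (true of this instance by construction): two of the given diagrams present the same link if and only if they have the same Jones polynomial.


classes: {D1, D3} | {D2}
V(D1) = -q^-6 + q^-5 - q^-4 + 2q^-3 - q^-2 + q^-1  [12 crossings, <D> = A^-14 - A^-10 + 2A^-6 - A^-2 + A^2 - A^6, w = -6]
V(D2) = q + q^3 - q^4  (w +2, c 12, <D> = -A^-10 + A^-6 + A^2)
V(D3) = -q^-6 + q^-5 - q^-4 + 2q^-3 - q^-2 + q^-1  (w -4, c 14, <D> = A^-8 - A^-4 + 2 - A^4 + A^8 - A^12)
insight: 2 values of V(q) split the 3 diagrams


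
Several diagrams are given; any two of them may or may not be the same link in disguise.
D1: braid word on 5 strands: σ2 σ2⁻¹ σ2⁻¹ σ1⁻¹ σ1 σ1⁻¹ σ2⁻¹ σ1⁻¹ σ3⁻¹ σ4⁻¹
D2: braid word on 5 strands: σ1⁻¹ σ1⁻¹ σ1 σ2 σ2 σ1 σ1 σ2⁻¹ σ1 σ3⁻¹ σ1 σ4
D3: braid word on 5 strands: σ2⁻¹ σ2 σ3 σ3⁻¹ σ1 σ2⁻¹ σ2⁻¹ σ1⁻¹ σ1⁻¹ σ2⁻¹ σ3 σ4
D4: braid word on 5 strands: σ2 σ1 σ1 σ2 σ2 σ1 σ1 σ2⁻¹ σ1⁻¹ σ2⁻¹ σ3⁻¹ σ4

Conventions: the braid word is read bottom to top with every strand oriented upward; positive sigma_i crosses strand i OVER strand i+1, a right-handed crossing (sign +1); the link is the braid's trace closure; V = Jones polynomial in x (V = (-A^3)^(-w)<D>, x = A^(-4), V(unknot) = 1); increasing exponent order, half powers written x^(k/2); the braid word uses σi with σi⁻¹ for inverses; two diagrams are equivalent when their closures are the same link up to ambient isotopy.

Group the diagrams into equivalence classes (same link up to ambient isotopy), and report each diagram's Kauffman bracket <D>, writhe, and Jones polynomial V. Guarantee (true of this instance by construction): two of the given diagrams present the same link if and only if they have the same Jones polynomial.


grouping into links: {D1} | {D2, D4} | {D3}
V(D1) = -x^-4 + x^-3 + x^-1  (w -6, c 10, <D> = A^-14 + A^-6 - A^-2)
D2 (bracket -A^-12 + A^-8 - A^-4 + 2 - A^4 + A^8; 12 crossings at w = +4): V = x - x^2 + 2x^3 - x^4 + x^5 - x^6
D3 (bracket A^-2 - A^2 + 2A^6 - A^10 + A^14 - A^18; 12 crossings at w = -2): V = -x^-6 + x^-5 - x^-4 + 2x^-3 - x^-2 + x^-1
V(D4) = x - x^2 + 2x^3 - x^4 + x^5 - x^6  [12 crossings, <D> = -A^-12 + A^-8 - A^-4 + 2 - A^4 + A^8, w = +4]
why: 3 classes among 4 diagrams; unequal V(x) rules out equality


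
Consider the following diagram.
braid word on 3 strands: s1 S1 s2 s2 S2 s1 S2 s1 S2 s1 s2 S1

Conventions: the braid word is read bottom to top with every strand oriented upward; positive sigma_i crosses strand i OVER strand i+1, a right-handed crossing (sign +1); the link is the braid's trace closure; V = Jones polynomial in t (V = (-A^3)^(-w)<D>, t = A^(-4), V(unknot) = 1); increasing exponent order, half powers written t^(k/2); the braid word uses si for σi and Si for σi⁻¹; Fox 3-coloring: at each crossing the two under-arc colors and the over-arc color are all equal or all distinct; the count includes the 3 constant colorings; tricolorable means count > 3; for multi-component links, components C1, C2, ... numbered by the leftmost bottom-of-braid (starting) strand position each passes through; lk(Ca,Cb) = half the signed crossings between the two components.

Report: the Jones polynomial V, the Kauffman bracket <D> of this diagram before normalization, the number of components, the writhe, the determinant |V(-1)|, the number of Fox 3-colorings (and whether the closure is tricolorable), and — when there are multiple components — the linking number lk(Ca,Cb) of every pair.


V(t) = -t^-1 + 2 - t + 2t^2 - t^3 + t^4 - t^5
bracket: -A^-14 + A^-10 - A^-6 + 2A^-2 - A^2 + 2A^6 - A^10, w = +2
1 component, writhe +2, over 12 crossings
det 9, colorings 9 of 3^12 — tricolorable
observation: w = +2 shifts under R1 moves; the (-A^3)^(-2) factor cancels that in V


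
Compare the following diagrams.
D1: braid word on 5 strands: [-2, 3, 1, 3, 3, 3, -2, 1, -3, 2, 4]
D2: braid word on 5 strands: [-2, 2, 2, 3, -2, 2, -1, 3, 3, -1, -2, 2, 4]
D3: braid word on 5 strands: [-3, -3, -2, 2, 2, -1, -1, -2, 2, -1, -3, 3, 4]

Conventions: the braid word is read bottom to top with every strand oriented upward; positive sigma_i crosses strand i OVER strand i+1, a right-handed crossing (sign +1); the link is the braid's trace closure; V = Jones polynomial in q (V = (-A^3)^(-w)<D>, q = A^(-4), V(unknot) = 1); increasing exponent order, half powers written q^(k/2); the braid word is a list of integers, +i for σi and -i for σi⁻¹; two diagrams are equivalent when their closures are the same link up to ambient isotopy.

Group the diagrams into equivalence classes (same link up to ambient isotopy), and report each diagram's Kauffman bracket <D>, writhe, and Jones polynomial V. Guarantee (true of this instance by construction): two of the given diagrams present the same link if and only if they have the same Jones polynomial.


classes: {D1} | {D2} | {D3}
V(D1) = -q^(3/2) - 2q^(7/2) + q^(9/2) - q^(11/2) + q^(13/2)  [11 crossings, <D> = -A^-11 + A^-7 - A^-3 + 2A + A^9, w = +5]
D2 (bracket -A^-5 + A^-1 - A^3 + 2A^7 + A^15; 13 crossings at w = +3): V = -q^(-3/2) - 2q^(1/2) + q^(3/2) - q^(5/2) + q^(7/2)
V(D3) = q^(-13/2) - q^(-11/2) + q^(-9/2) - 2q^(-7/2) - q^(-3/2)  [13 crossings, <D> = A^-3 + 2A^5 - A^9 + A^13 - A^17, w = -3]
note: 3 values of V(q) split the 3 diagrams


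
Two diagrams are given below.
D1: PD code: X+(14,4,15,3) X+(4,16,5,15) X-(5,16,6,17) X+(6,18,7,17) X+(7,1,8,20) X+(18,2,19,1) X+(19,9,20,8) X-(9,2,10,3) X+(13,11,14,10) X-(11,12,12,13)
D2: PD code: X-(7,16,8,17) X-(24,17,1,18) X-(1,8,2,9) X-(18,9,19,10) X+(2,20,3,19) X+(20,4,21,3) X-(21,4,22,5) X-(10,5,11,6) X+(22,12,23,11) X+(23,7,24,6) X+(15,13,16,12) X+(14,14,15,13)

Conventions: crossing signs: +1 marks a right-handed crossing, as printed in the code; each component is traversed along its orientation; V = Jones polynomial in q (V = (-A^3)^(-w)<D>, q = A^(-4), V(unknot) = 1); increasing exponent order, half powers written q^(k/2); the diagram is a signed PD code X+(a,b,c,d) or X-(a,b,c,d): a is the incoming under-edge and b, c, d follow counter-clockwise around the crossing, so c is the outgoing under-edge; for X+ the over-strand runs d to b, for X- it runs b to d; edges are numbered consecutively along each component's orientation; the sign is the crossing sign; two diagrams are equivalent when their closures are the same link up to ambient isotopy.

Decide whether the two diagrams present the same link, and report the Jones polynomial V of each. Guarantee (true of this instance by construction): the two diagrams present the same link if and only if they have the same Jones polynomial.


same link: no
V(D1) = q + q^3 - q^4  [10 crossings, <D> = -A^-4 + 1 + A^8, w = +4]
V(D2) = -q^-4 + q^-3 + q^-1  [12 crossings, <D> = A^4 + A^12 - A^16, w = 0]
insight: comparing 2 Jones polynomials yields 2 groups


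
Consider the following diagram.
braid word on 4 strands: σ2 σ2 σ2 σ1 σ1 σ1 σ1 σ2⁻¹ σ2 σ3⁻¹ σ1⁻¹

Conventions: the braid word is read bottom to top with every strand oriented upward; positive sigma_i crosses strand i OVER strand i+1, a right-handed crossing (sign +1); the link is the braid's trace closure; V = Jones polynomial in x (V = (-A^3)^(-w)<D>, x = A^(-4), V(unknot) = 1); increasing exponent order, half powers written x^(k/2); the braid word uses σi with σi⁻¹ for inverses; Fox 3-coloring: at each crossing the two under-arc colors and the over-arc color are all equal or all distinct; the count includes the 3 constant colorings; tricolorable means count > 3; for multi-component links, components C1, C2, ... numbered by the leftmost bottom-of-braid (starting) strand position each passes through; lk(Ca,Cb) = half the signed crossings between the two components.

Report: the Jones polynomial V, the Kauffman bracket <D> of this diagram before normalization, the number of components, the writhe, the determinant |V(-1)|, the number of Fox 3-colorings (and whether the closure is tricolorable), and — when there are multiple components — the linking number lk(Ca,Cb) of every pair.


Jones polynomial: V(x) = x^2 + 2x^4 - 2x^5 + x^6 - 2x^7 + x^8
<D> = -A^-17 + 2A^-13 - A^-9 + 2A^-5 - 2A^-1 - A^7; writhe +5
components 1, writhe +5 (11 crossings)
3-colorings: 27 of 3^11, det 9 — tricolorable
note: the span of V is 6, forcing >= 6 crossings in any diagram


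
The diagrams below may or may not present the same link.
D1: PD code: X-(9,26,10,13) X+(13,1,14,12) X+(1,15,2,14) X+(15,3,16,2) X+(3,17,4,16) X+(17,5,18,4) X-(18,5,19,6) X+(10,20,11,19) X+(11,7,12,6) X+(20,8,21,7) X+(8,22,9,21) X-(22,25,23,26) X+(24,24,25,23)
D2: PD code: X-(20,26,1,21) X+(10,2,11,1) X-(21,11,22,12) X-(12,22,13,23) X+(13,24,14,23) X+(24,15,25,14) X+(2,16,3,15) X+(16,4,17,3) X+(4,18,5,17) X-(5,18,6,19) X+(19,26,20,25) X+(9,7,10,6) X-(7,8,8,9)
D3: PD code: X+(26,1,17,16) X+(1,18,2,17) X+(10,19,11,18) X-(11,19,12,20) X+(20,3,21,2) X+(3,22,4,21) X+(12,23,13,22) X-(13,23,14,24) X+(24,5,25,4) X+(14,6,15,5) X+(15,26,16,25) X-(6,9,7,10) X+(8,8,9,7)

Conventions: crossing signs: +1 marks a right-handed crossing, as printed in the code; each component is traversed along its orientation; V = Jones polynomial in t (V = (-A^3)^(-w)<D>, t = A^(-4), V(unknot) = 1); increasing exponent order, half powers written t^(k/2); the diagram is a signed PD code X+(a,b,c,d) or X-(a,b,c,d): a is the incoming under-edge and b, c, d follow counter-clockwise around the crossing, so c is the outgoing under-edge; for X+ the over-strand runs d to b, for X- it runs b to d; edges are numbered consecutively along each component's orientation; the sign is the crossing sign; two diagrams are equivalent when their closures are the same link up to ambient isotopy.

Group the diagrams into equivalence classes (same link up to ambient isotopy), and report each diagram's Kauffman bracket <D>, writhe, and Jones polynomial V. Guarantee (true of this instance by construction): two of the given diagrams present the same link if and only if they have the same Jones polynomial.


equivalence classes: {D1, D3} | {D2}
D1 (bracket A^-13 - A^-9 + A^-5 - A^-1 + A^3 + A^11; 13 crossings at w = +7): V = -t^(5/2) - t^(9/2) + t^(11/2) - t^(13/2) + t^(15/2) - t^(17/2)
V(D2) = -t^(1/2) - t^(3/2) - t^(5/2) + t^(9/2)  (w +3, c 13, <D> = -A^-9 + A^-1 + A^3 + A^7)
V(D3) = -t^(5/2) - t^(9/2) + t^(11/2) - t^(13/2) + t^(15/2) - t^(17/2)  (w +7, c 13, <D> = A^-13 - A^-9 + A^-5 - A^-1 + A^3 + A^11)
observation: 2 classes among 3 diagrams; unequal V(t) rules out equality


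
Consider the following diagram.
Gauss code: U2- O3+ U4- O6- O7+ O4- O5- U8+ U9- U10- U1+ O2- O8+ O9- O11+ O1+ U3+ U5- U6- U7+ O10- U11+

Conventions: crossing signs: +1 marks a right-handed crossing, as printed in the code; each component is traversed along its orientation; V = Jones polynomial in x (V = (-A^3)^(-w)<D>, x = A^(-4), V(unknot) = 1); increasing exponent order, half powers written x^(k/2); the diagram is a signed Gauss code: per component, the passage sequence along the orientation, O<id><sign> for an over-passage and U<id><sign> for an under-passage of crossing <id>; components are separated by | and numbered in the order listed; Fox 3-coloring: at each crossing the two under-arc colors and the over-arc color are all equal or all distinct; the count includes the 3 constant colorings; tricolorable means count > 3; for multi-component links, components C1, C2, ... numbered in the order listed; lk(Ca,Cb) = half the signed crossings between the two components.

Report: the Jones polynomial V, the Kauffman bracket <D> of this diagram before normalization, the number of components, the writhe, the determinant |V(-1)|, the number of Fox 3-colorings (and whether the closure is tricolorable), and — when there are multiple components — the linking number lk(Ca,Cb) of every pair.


V = 1
<D> = -A^-3 (w = -1)
1 component over 11 crossings, w = -1
3 Fox colorings among 3^11, |V(-1)| = 1: not tricolorable
why: w = -1 shifts under R1 moves; the (-A^3)^(1) factor cancels that in V


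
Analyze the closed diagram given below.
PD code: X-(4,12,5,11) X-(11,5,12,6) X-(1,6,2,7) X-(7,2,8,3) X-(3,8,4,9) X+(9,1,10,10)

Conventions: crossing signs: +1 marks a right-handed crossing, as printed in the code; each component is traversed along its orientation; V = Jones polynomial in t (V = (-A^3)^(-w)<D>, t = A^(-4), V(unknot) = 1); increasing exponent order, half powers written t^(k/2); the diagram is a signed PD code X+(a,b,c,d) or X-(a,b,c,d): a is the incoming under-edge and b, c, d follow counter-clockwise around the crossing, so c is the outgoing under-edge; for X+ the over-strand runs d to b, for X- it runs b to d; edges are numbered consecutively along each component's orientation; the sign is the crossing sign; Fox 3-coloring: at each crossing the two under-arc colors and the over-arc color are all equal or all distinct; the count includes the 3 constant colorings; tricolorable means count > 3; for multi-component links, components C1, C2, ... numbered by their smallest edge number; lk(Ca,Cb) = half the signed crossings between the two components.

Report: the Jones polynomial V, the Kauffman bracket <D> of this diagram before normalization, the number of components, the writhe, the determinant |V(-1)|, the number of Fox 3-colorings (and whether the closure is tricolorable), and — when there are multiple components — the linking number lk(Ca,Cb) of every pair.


V = t^(-13/2) - t^(-11/2) + t^(-9/2) - 2t^(-7/2) - t^(-3/2)
<D> = -A^-6 - 2A^2 + A^6 - A^10 + A^14 (w = -4)
2 components over 6 crossings, w = -4
lk(C1,C2): -1
9 Fox colorings among 3^6, |V(-1)| = 6: tricolorable
why: |V(-1)| = 6: so tricolorable, since 3 divides 6


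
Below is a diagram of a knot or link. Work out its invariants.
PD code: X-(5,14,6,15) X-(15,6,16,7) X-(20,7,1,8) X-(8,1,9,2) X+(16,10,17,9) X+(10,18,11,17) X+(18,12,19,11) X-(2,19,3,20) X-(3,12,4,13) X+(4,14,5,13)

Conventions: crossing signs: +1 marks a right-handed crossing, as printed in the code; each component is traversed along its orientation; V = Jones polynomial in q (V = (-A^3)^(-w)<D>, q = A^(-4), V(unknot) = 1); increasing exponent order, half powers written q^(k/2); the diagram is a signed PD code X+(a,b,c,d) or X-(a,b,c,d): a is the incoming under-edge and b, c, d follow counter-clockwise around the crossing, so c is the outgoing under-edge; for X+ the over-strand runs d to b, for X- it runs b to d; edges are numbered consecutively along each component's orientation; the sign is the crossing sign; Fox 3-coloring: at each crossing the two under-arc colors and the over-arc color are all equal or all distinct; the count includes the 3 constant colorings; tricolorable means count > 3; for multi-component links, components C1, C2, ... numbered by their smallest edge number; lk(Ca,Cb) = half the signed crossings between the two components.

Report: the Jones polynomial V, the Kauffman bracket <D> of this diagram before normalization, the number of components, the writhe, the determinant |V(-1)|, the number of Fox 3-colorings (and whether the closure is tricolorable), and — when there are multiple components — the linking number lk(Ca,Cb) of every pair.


V(q) = -q^-5 + q^-4 - q^-3 + 2q^-2 - q^-1 + 2 - q
bracket: -A^-10 + 2A^-6 - A^-2 + 2A^2 - A^6 + A^10 - A^14, w = -2
1 component, writhe -2, over 10 crossings
det 9, colorings 9 of 3^10 — tricolorable
observation: det 9 = |V(-1)|; divisible by 3, so tricolorable


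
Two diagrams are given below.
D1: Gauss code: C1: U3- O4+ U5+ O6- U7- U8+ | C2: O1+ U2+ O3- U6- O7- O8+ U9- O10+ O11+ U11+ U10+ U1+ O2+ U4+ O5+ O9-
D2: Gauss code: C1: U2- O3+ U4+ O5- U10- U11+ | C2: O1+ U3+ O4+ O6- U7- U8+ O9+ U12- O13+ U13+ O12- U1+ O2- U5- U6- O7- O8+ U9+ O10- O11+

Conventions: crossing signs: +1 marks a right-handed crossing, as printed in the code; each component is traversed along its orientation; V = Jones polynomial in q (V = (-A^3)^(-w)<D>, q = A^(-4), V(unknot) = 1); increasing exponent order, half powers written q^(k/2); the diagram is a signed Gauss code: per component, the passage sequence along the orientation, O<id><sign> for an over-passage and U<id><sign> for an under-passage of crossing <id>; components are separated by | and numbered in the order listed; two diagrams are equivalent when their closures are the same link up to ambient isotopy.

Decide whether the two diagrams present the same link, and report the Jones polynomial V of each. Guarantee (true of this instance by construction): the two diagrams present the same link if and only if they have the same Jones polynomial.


equivalent: yes
V(D1) = -q^(-3/2) + q^(-1/2) - 2q^(1/2) + q^(3/2) - 2q^(5/2) + q^(7/2)  (w +3, c 11, <D> = -A^-5 + 2A^-1 - A^3 + 2A^7 - A^11 + A^15)
V(D2) = -q^(-3/2) + q^(-1/2) - 2q^(1/2) + q^(3/2) - 2q^(5/2) + q^(7/2)  (w +1, c 13, <D> = -A^-11 + 2A^-7 - A^-3 + 2A - A^5 + A^9)
why: all 2 diagrams share one V(q), hence one class


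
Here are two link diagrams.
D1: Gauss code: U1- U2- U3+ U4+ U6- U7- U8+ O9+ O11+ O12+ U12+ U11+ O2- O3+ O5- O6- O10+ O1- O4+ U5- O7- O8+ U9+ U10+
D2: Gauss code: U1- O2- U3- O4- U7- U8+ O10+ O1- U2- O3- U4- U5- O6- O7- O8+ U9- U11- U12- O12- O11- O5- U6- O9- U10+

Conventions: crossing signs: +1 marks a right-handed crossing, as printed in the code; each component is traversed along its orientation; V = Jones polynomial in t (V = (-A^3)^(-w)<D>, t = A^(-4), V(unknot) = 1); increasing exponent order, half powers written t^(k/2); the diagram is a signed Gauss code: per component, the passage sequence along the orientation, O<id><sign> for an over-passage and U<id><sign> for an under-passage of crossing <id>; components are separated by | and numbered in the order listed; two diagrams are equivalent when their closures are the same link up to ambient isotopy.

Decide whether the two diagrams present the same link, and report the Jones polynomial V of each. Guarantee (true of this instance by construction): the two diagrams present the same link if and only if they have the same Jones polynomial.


equivalent: no
V(D1) = 1  (w +2, c 12, <D> = A^6)
V(D2) = t^-8 - 2t^-7 + t^-6 - 2t^-5 + 2t^-4 + t^-2  [12 crossings, <D> = A^-16 + 2A^-8 - 2A^-4 + 1 - 2A^4 + A^8, w = -8]
key observation: 2 classes among 2 diagrams; unequal V(t) rules out equality


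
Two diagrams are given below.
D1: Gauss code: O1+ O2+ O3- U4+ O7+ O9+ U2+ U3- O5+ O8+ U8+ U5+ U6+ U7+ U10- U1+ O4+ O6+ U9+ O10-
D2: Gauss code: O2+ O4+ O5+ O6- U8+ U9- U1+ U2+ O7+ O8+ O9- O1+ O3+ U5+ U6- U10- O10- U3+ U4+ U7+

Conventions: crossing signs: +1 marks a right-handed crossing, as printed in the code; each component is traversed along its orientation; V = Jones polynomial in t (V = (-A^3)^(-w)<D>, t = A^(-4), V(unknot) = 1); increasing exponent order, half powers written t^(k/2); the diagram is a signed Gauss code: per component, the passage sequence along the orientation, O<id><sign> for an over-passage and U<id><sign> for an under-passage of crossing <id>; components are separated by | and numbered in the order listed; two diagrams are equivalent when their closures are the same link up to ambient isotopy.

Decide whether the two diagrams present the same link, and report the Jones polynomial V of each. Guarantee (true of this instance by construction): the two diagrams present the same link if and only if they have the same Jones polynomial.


equivalent: yes
V(D1) = t + t^3 - t^4  (w +6, c 10, <D> = -A^2 + A^6 + A^14)
V(D2) = t + t^3 - t^4  (w +4, c 10, <D> = -A^-4 + 1 + A^8)
why: from 10 to 10 crossings by R-moves: one link, two diagrams
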